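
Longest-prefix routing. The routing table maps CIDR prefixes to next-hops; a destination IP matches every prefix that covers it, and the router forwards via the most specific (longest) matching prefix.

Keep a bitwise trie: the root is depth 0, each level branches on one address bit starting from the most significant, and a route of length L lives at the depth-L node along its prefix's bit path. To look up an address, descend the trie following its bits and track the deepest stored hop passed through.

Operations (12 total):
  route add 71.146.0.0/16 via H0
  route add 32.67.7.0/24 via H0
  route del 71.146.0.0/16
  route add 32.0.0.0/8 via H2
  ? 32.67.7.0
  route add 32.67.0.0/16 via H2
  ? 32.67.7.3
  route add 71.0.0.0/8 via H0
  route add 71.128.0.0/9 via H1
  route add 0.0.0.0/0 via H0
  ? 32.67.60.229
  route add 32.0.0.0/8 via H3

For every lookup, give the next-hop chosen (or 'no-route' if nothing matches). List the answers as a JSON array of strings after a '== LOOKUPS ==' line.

Apply in order:
  + 71.146.0.0/16 (H0) depth=16
  + 32.67.7.0/24 (H0) depth=24
  del 71.146.0.0/16 (clear depth 16)
  + 32.0.0.0/8 (H2) depth=8
  lookup 32.67.7.0: bits 001000000100001100000111 walk d0:-→d1:-→d2:-→d3:-→d4:-→d5:-→d6:-→d7:-→d8:H2→d9:-→d10:-→d11:-→d12:-→d13:-→d14:-→d15:-→d16:-→d17:-→d18:-→d19:-→d20:-→d21:-→d22:-→d23:-→d24:H0 -> H0
  + 32.67.0.0/16 (H2) depth=16
  lookup 32.67.7.3: bits 001000000100001100000111 walk d0:-→d1:-→d2:-→d3:-→d4:-→d5:-→d6:-→d7:-→d8:H2→d9:-→d10:-→d11:-→d12:-→d13:-→d14:-→d15:-→d16:H2→d17:-→d18:-→d19:-→d20:-→d21:-→d22:-→d23:-→d24:H0 -> H0
  + 71.0.0.0/8 (H0) depth=8
  + 71.128.0.0/9 (H1) depth=9
  + 0.0.0.0/0 (H0) depth=0
  lookup 32.67.60.229: bits 001000000100001100 walk d0:H0→d1:-→d2:-→d3:-→d4:-→d5:-→d6:-→d7:-→d8:H2→d9:-→d10:-→d11:-→d12:-→d13:-→d14:-→d15:-→d16:H2→d17:-→d18:- -> H2
  + 32.0.0.0/8 (H3) depth=8

== LOOKUPS ==
["H0","H0","H2"]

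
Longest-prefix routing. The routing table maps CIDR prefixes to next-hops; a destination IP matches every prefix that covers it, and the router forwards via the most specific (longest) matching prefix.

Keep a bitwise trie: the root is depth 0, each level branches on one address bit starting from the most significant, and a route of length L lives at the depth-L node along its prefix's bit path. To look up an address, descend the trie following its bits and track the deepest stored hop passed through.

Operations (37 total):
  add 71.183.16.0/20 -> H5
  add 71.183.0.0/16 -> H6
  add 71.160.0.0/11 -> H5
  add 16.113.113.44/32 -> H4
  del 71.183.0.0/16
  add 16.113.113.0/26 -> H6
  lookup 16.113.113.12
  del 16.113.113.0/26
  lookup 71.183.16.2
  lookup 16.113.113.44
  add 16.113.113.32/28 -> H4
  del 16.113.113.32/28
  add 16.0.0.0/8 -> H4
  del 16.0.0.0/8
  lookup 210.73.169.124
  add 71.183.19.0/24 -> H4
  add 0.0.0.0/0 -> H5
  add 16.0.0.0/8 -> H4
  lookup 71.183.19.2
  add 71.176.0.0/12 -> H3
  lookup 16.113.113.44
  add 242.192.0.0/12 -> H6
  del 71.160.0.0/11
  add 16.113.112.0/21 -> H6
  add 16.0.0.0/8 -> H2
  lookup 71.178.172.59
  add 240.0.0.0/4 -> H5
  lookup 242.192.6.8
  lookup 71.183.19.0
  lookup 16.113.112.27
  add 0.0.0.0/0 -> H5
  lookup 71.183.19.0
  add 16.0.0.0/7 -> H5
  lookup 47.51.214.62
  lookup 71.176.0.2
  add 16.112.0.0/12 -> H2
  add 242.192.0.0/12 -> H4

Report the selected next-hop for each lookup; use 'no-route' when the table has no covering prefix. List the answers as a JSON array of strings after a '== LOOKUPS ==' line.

Process each operation:
  add 71.183.16.0/20 -> H5 at depth 20
  add 71.183.0.0/16 -> H6 at depth 16
  add 71.160.0.0/11 -> H5 at depth 11
  add 16.113.113.44/32 -> H4 at depth 32
  del 71.183.0.0/16 (clear depth 16)
  add 16.113.113.0/26 -> H6 at depth 26
  Q 16.113.113.12: descend 00010000011100010111000100 ; hops seen [H6] ; pick H6
  del 16.113.113.0/26 (clear depth 26)
  Q 71.183.16.2: descend 01000111101101110001 ; hops seen [H5,H5] ; pick H5
  Q 16.113.113.44: descend 00010000011100010111000100101100 ; hops seen [H4] ; pick H4
  add 16.113.113.32/28 -> H4 at depth 28
  del 16.113.113.32/28 (clear depth 28)
  add 16.0.0.0/8 -> H4 at depth 8
  del 16.0.0.0/8 (clear depth 8)
  Q 210.73.169.124: descend ε ; hops seen [∅] ; pick no-route
  add 71.183.19.0/24 -> H4 at depth 24
  add 0.0.0.0/0 -> H5 at depth 0
  add 16.0.0.0/8 -> H4 at depth 8
  Q 71.183.19.2: descend 010001111011011100010011 ; hops seen [H5,H5,H5,H4] ; pick H4
  add 71.176.0.0/12 -> H3 at depth 12
  Q 16.113.113.44: descend 00010000011100010111000100101100 ; hops seen [H5,H4,H4] ; pick H4
  add 242.192.0.0/12 -> H6 at depth 12
  del 71.160.0.0/11 (clear depth 11)
  add 16.113.112.0/21 -> H6 at depth 21
  add 16.0.0.0/8 -> H2 at depth 8
  Q 71.178.172.59: descend 0100011110110 ; hops seen [H5,H3] ; pick H3
  add 240.0.0.0/4 -> H5 at depth 4
  Q 242.192.6.8: descend 111100101100 ; hops seen [H5,H5,H6] ; pick H6
  Q 71.183.19.0: descend 010001111011011100010011 ; hops seen [H5,H3,H5,H4] ; pick H4
  Q 16.113.112.27: descend 00010000011100010111000 ; hops seen [H5,H2,H6] ; pick H6
  add 0.0.0.0/0 -> H5 at depth 0
  Q 71.183.19.0: descend 010001111011011100010011 ; hops seen [H5,H3,H5,H4] ; pick H4
  add 16.0.0.0/7 -> H5 at depth 7
  Q 47.51.214.62: descend 00 ; hops seen [H5] ; pick H5
  Q 71.176.0.2: descend 0100011110110 ; hops seen [H5,H3] ; pick H3
  add 16.112.0.0/12 -> H2 at depth 12
  add 242.192.0.0/12 -> H4 at depth 12

== LOOKUPS ==
["H6","H5","H4","no-route","H4","H4","H3","H6","H4","H6","H4","H5","H3"]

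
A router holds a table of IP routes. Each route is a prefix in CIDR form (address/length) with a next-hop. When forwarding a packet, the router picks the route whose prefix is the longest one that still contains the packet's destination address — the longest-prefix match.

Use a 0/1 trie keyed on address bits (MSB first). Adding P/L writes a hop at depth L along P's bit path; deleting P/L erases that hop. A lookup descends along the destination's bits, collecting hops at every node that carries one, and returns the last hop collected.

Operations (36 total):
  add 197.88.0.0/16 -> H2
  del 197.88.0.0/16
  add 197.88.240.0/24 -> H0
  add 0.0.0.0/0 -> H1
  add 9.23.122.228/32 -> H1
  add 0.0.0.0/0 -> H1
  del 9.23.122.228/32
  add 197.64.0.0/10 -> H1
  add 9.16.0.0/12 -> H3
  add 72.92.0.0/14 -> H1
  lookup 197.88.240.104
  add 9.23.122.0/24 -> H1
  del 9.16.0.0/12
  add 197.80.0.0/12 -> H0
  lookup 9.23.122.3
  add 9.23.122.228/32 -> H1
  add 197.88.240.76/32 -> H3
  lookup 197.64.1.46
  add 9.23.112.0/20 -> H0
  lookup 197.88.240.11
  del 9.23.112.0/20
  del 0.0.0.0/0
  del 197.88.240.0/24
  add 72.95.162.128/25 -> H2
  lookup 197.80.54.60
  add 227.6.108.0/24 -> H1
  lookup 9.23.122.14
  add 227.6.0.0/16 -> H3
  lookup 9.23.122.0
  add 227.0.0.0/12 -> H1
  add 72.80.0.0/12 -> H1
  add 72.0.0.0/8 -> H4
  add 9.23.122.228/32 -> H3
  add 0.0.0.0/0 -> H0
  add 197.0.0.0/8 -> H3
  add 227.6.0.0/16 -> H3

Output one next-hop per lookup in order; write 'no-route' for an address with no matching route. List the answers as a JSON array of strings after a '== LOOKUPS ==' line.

Process each operation:
  add 197.88.0.0/16 -> H2 at depth 16
  - 197.88.0.0/16 clear@16
  add 197.88.240.0/24 -> H0 at depth 24
  add 0.0.0.0/0 -> H1 at depth 0
  add 9.23.122.228/32 -> H1 at depth 32
  add 0.0.0.0/0 -> H1 at depth 0
  - 9.23.122.228/32 clear@32
  add 197.64.0.0/10 -> H1 at depth 10
  add 9.16.0.0/12 -> H3 at depth 12
  add 72.92.0.0/14 -> H1 at depth 14
  Q 197.88.240.104: descend 110001010101100011110000 ; hops seen [H1,H1,H0] ; pick H0
  add 9.23.122.0/24 -> H1 at depth 24
  - 9.16.0.0/12 clear@12
  add 197.80.0.0/12 -> H0 at depth 12
  Q 9.23.122.3: descend 000010010001011101111010 ; hops seen [H1,H1] ; pick H1
  add 9.23.122.228/32 -> H1 at depth 32
  add 197.88.240.76/32 -> H3 at depth 32
  Q 197.64.1.46: descend 11000101010 ; hops seen [H1,H1] ; pick H1
  add 9.23.112.0/20 -> H0 at depth 20
  Q 197.88.240.11: descend 1100010101011000111100000 ; hops seen [H1,H1,H0,H0] ; pick H0
  - 9.23.112.0/20 clear@20
  - 0.0.0.0/0 clear@0
  - 197.88.240.0/24 clear@24
  add 72.95.162.128/25 -> H2 at depth 25
  Q 197.80.54.60: descend 110001010101 ; hops seen [H1,H0] ; pick H0
  add 227.6.108.0/24 -> H1 at depth 24
  Q 9.23.122.14: descend 000010010001011101111010 ; hops seen [H1] ; pick H1
  add 227.6.0.0/16 -> H3 at depth 16
  Q 9.23.122.0: descend 000010010001011101111010 ; hops seen [H1] ; pick H1
  add 227.0.0.0/12 -> H1 at depth 12
  add 72.80.0.0/12 -> H1 at depth 12
  add 72.0.0.0/8 -> H4 at depth 8
  add 9.23.122.228/32 -> H3 at depth 32
  add 0.0.0.0/0 -> H0 at depth 0
  add 197.0.0.0/8 -> H3 at depth 8
  add 227.6.0.0/16 -> H3 at depth 16

== LOOKUPS ==
["H0","H1","H1","H0","H0","H1","H1"]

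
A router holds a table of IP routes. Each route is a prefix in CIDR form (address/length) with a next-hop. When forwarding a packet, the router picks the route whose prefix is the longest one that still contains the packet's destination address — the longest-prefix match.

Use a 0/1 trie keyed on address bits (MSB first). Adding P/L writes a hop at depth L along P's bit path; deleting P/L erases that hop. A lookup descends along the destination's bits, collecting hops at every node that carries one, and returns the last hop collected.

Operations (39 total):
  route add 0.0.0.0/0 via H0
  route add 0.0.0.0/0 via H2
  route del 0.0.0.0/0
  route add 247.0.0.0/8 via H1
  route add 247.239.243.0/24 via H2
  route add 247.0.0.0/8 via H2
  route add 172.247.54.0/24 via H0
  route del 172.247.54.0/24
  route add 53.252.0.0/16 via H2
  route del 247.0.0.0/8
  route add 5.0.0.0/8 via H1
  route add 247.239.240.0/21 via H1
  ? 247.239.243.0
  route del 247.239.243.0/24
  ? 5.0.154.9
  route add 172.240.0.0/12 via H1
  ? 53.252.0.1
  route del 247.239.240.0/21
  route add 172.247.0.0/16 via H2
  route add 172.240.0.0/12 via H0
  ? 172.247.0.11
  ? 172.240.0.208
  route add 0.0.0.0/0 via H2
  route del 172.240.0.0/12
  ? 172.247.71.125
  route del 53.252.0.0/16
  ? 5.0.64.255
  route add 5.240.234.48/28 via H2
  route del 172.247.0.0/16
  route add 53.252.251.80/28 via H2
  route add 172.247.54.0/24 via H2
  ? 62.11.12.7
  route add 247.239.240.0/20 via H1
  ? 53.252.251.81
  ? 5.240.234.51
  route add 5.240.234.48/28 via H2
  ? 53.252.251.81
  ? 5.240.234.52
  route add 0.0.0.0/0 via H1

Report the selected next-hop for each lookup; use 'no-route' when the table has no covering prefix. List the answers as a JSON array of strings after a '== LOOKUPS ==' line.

Process each operation:
  + 0.0.0.0/0 (H0) depth=0
  + 0.0.0.0/0 (H2) depth=0
  del 0.0.0.0/0 (clear depth 0)
  + 247.0.0.0/8 (H1) depth=8
  + 247.239.243.0/24 (H2) depth=24
  + 247.0.0.0/8 (H2) depth=8
  + 172.247.54.0/24 (H0) depth=24
  del 172.247.54.0/24 (clear depth 24)
  + 53.252.0.0/16 (H2) depth=16
  del 247.0.0.0/8 (clear depth 8)
  + 5.0.0.0/8 (H1) depth=8
  + 247.239.240.0/21 (H1) depth=21
  Q 247.239.243.0: descend 111101111110111111110011 ; hops seen [H1,H2] ; pick H2
  del 247.239.243.0/24 (clear depth 24)
  Q 5.0.154.9: descend 00000101 ; hops seen [H1] ; pick H1
  + 172.240.0.0/12 (H1) depth=12
  Q 53.252.0.1: descend 0011010111111100 ; hops seen [H2] ; pick H2
  del 247.239.240.0/21 (clear depth 21)
  + 172.247.0.0/16 (H2) depth=16
  + 172.240.0.0/12 (H0) depth=12
  Q 172.247.0.11: descend 101011001111011100 ; hops seen [H0,H2] ; pick H2
  Q 172.240.0.208: descend 1010110011110 ; hops seen [H0] ; pick H0
  + 0.0.0.0/0 (H2) depth=0
  del 172.240.0.0/12 (clear depth 12)
  Q 172.247.71.125: descend 10101100111101110 ; hops seen [H2,H2] ; pick H2
  del 53.252.0.0/16 (clear depth 16)
  Q 5.0.64.255: descend 00000101 ; hops seen [H2,H1] ; pick H1
  + 5.240.234.48/28 (H2) depth=28
  del 172.247.0.0/16 (clear depth 16)
  + 53.252.251.80/28 (H2) depth=28
  + 172.247.54.0/24 (H2) depth=24
  Q 62.11.12.7: descend 0011 ; hops seen [H2] ; pick H2
  + 247.239.240.0/20 (H1) depth=20
  Q 53.252.251.81: descend 0011010111111100111110110101 ; hops seen [H2,H2] ; pick H2
  Q 5.240.234.51: descend 0000010111110000111010100011 ; hops seen [H2,H1,H2] ; pick H2
  + 5.240.234.48/28 (H2) depth=28
  Q 53.252.251.81: descend 0011010111111100111110110101 ; hops seen [H2,H2] ; pick H2
  Q 5.240.234.52: descend 0000010111110000111010100011 ; hops seen [H2,H1,H2] ; pick H2
  + 0.0.0.0/0 (H1) depth=0

== LOOKUPS ==
["H2","H1","H2","H2","H0","H2","H1","H2","H2","H2","H2","H2"]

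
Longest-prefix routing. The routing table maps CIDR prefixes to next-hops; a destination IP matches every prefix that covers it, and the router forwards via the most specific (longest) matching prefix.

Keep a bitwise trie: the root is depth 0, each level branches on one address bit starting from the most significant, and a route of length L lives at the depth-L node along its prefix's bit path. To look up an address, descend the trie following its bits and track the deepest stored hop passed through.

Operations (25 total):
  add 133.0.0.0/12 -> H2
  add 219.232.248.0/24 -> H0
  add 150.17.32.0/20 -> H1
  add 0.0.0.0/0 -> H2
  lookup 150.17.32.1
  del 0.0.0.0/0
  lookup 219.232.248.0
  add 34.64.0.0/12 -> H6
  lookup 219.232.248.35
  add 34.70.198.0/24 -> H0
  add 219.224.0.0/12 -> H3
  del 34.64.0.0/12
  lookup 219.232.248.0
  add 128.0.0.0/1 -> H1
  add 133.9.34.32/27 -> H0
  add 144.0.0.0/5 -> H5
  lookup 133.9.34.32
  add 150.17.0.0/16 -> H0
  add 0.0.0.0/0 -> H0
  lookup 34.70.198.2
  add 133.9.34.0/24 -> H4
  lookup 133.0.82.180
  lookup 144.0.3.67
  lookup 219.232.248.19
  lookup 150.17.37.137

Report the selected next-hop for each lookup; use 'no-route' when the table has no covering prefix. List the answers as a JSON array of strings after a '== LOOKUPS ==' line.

Process each operation:
  add 133.0.0.0/12 -> H2 at depth 12
  add 219.232.248.0/24 -> H0 at depth 24
  add 150.17.32.0/20 -> H1 at depth 20
  add 0.0.0.0/0 -> H2 at depth 0
  Q 150.17.32.1: descend 10010110000100010010 ; hops seen [H2,H1] ; pick H1
  del 0.0.0.0/0 (clear depth 0)
  Q 219.232.248.0: descend 110110111110100011111000 ; hops seen [H0] ; pick H0
  add 34.64.0.0/12 -> H6 at depth 12
  Q 219.232.248.35: descend 110110111110100011111000 ; hops seen [H0] ; pick H0
  add 34.70.198.0/24 -> H0 at depth 24
  add 219.224.0.0/12 -> H3 at depth 12
  del 34.64.0.0/12 (clear depth 12)
  Q 219.232.248.0: descend 110110111110100011111000 ; hops seen [H3,H0] ; pick H0
  add 128.0.0.0/1 -> H1 at depth 1
  add 133.9.34.32/27 -> H0 at depth 27
  add 144.0.0.0/5 -> H5 at depth 5
  Q 133.9.34.32: descend 100001010000100100100010001 ; hops seen [H1,H2,H0] ; pick H0
  add 150.17.0.0/16 -> H0 at depth 16
  add 0.0.0.0/0 -> H0 at depth 0
  Q 34.70.198.2: descend 001000100100011011000110 ; hops seen [H0,H0] ; pick H0
  add 133.9.34.0/24 -> H4 at depth 24
  Q 133.0.82.180: descend 100001010000 ; hops seen [H0,H1,H2] ; pick H2
  Q 144.0.3.67: descend 10010 ; hops seen [H0,H1,H5] ; pick H5
  Q 219.232.248.19: descend 110110111110100011111000 ; hops seen [H0,H1,H3,H0] ; pick H0
  Q 150.17.37.137: descend 10010110000100010010 ; hops seen [H0,H1,H5,H0,H1] ; pick H1

== LOOKUPS ==
["H1","H0","H0","H0","H0","H0","H2","H5","H0","H1"]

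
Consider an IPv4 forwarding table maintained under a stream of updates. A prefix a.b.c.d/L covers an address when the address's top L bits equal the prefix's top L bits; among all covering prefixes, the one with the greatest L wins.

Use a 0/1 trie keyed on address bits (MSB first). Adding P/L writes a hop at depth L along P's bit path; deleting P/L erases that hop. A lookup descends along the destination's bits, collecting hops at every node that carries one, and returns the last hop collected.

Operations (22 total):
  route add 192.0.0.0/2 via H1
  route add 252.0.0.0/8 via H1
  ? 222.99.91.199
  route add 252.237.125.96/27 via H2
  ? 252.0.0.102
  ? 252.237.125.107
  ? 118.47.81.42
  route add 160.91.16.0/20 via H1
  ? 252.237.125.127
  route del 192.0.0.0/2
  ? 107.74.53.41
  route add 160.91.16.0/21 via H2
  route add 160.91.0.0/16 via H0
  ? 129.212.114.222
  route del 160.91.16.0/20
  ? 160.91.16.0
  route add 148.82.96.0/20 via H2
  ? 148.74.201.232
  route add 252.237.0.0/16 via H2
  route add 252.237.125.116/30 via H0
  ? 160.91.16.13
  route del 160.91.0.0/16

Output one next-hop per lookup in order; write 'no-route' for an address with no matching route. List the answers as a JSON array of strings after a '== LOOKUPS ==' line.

Trace:
  + 192.0.0.0/2 (H1) depth=2
  + 252.0.0.0/8 (H1) depth=8
  Q 222.99.91.199: descend 11 ; hops seen [H1] ; pick H1
  + 252.237.125.96/27 (H2) depth=27
  Q 252.0.0.102: descend 11111100 ; hops seen [H1,H1] ; pick H1
  Q 252.237.125.107: descend 111111001110110101111101011 ; hops seen [H1,H1,H2] ; pick H2
  Q 118.47.81.42: descend ε ; hops seen [∅] ; pick no-route
  + 160.91.16.0/20 (H1) depth=20
  Q 252.237.125.127: descend 111111001110110101111101011 ; hops seen [H1,H1,H2] ; pick H2
  - 192.0.0.0/2 clear@2
  Q 107.74.53.41: descend ε ; hops seen [∅] ; pick no-route
  + 160.91.16.0/21 (H2) depth=21
  + 160.91.0.0/16 (H0) depth=16
  Q 129.212.114.222: descend 10 ; hops seen [∅] ; pick no-route
  - 160.91.16.0/20 clear@20
  Q 160.91.16.0: descend 101000000101101100010 ; hops seen [H0,H2] ; pick H2
  + 148.82.96.0/20 (H2) depth=20
  Q 148.74.201.232: descend 10010100010 ; hops seen [∅] ; pick no-route
  + 252.237.0.0/16 (H2) depth=16
  + 252.237.125.116/30 (H0) depth=30
  Q 160.91.16.13: descend 101000000101101100010 ; hops seen [H0,H2] ; pick H2
  - 160.91.0.0/16 clear@16

== LOOKUPS ==
["H1","H1","H2","no-route","H2","no-route","no-route","H2","no-route","H2"]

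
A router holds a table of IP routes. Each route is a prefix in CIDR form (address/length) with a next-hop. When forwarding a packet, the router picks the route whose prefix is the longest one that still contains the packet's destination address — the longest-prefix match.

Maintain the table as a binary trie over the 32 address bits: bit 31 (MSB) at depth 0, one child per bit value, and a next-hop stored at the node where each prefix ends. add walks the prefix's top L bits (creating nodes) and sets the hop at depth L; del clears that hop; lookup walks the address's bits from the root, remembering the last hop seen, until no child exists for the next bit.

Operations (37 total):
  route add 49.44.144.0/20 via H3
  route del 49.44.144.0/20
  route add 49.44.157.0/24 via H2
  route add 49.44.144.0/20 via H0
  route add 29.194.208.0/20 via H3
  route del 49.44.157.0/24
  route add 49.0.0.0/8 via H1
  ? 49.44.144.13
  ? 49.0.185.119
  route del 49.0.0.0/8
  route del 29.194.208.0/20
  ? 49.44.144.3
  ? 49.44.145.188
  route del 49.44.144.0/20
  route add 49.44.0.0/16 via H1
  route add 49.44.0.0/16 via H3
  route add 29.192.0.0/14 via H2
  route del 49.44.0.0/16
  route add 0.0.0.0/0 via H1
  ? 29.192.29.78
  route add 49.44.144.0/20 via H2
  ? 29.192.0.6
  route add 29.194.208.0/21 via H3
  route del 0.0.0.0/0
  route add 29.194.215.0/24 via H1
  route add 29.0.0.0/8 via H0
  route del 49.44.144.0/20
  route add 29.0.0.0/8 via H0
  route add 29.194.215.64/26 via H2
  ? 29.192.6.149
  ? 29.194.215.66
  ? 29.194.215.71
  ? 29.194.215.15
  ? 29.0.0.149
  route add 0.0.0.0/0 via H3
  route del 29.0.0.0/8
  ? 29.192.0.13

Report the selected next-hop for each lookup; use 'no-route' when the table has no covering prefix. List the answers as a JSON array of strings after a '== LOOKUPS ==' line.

Apply in order:
  add 49.44.144.0/20 -> H3 at depth 20
  - 49.44.144.0/20 clear@20
  add 49.44.157.0/24 -> H2 at depth 24
  add 49.44.144.0/20 -> H0 at depth 20
  add 29.194.208.0/20 -> H3 at depth 20
  - 49.44.157.0/24 clear@24
  add 49.0.0.0/8 -> H1 at depth 8
  lookup 49.44.144.13: bits 00110001001011001001 walk d0:-→d1:-→d2:-→d3:-→d4:-→d5:-→d6:-→d7:-→d8:H1→d9:-→d10:-→d11:-→d12:-→d13:-→d14:-→d15:-→d16:-→d17:-→d18:-→d19:-→d20:H0 -> H0
  lookup 49.0.185.119: bits 0011000100 walk d0:-→d1:-→d2:-→d3:-→d4:-→d5:-→d6:-→d7:-→d8:H1→d9:-→d10:- -> H1
  - 49.0.0.0/8 clear@8
  - 29.194.208.0/20 clear@20
  lookup 49.44.144.3: bits 00110001001011001001 walk d0:-→d1:-→d2:-→d3:-→d4:-→d5:-→d6:-→d7:-→d8:-→d9:-→d10:-→d11:-→d12:-→d13:-→d14:-→d15:-→d16:-→d17:-→d18:-→d19:-→d20:H0 -> H0
  lookup 49.44.145.188: bits 00110001001011001001 walk d0:-→d1:-→d2:-→d3:-→d4:-→d5:-→d6:-→d7:-→d8:-→d9:-→d10:-→d11:-→d12:-→d13:-→d14:-→d15:-→d16:-→d17:-→d18:-→d19:-→d20:H0 -> H0
  - 49.44.144.0/20 clear@20
  add 49.44.0.0/16 -> H1 at depth 16
  add 49.44.0.0/16 -> H3 at depth 16
  add 29.192.0.0/14 -> H2 at depth 14
  - 49.44.0.0/16 clear@16
  add 0.0.0.0/0 -> H1 at depth 0
  lookup 29.192.29.78: bits 00011101110000 walk d0:H1→d1:-→d2:-→d3:-→d4:-→d5:-→d6:-→d7:-→d8:-→d9:-→d10:-→d11:-→d12:-→d13:-→d14:H2 -> H2
  add 49.44.144.0/20 -> H2 at depth 20
  lookup 29.192.0.6: bits 00011101110000 walk d0:H1→d1:-→d2:-→d3:-→d4:-→d5:-→d6:-→d7:-→d8:-→d9:-→d10:-→d11:-→d12:-→d13:-→d14:H2 -> H2
  add 29.194.208.0/21 -> H3 at depth 21
  - 0.0.0.0/0 clear@0
  add 29.194.215.0/24 -> H1 at depth 24
  add 29.0.0.0/8 -> H0 at depth 8
  - 49.44.144.0/20 clear@20
  add 29.0.0.0/8 -> H0 at depth 8
  add 29.194.215.64/26 -> H2 at depth 26
  lookup 29.192.6.149: bits 00011101110000 walk d0:-→d1:-→d2:-→d3:-→d4:-→d5:-→d6:-→d7:-→d8:H0→d9:-→d10:-→d11:-→d12:-→d13:-→d14:H2 -> H2
  lookup 29.194.215.66: bits 00011101110000101101011101 walk d0:-→d1:-→d2:-→d3:-→d4:-→d5:-→d6:-→d7:-→d8:H0→d9:-→d10:-→d11:-→d12:-→d13:-→d14:H2→d15:-→d16:-→d17:-→d18:-→d19:-→d20:-→d21:H3→d22:-→d23:-→d24:H1→d25:-→d26:H2 -> H2
  lookup 29.194.215.71: bits 00011101110000101101011101 walk d0:-→d1:-→d2:-→d3:-→d4:-→d5:-→d6:-→d7:-→d8:H0→d9:-→d10:-→d11:-→d12:-→d13:-→d14:H2→d15:-→d16:-→d17:-→d18:-→d19:-→d20:-→d21:H3→d22:-→d23:-→d24:H1→d25:-→d26:H2 -> H2
  lookup 29.194.215.15: bits 0001110111000010110101110 walk d0:-→d1:-→d2:-→d3:-→d4:-→d5:-→d6:-→d7:-→d8:H0→d9:-→d10:-→d11:-→d12:-→d13:-→d14:H2→d15:-→d16:-→d17:-→d18:-→d19:-→d20:-→d21:H3→d22:-→d23:-→d24:H1→d25:- -> H1
  lookup 29.0.0.149: bits 00011101 walk d0:-→d1:-→d2:-→d3:-→d4:-→d5:-→d6:-→d7:-→d8:H0 -> H0
  add 0.0.0.0/0 -> H3 at depth 0
  - 29.0.0.0/8 clear@8
  lookup 29.192.0.13: bits 00011101110000 walk d0:H3→d1:-→d2:-→d3:-→d4:-→d5:-→d6:-→d7:-→d8:-→d9:-→d10:-→d11:-→d12:-→d13:-→d14:H2 -> H2

== LOOKUPS ==
["H0","H1","H0","H0","H2","H2","H2","H2","H2","H1","H0","H2"]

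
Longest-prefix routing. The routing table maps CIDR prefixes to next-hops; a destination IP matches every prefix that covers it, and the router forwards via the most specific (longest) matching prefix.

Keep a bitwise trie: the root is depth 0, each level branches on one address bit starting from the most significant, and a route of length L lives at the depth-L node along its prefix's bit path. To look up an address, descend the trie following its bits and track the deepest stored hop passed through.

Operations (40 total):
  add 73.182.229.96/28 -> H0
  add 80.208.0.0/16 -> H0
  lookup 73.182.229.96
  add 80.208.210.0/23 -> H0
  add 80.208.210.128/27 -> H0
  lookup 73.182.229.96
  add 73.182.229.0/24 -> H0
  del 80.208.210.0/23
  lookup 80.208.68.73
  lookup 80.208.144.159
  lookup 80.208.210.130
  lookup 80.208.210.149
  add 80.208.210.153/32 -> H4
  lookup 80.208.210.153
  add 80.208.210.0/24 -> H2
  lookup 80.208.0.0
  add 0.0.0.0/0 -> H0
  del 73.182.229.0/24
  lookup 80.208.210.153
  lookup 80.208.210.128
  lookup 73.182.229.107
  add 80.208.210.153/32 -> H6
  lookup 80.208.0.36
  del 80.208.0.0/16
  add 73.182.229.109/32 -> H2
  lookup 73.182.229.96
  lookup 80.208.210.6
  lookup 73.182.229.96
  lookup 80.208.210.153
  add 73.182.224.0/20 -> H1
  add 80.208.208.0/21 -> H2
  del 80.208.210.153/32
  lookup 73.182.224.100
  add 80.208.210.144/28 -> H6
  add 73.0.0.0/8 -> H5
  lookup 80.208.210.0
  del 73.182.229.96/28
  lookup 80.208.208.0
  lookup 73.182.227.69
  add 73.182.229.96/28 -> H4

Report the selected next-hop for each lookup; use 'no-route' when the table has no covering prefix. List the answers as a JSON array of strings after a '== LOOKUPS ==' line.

Process each operation:
  + 73.182.229.96/28 (H0) depth=28
  + 80.208.0.0/16 (H0) depth=16
  lookup 73.182.229.96: bits 0100100110110110111001010110 walk d0:-→d1:-→d2:-→d3:-→d4:-→d5:-→d6:-→d7:-→d8:-→d9:-→d10:-→d11:-→d12:-→d13:-→d14:-→d15:-→d16:-→d17:-→d18:-→d19:-→d20:-→d21:-→d22:-→d23:-→d24:-→d25:-→d26:-→d27:-→d28:H0 -> H0
  + 80.208.210.0/23 (H0) depth=23
  + 80.208.210.128/27 (H0) depth=27
  lookup 73.182.229.96: bits 0100100110110110111001010110 walk d0:-→d1:-→d2:-→d3:-→d4:-→d5:-→d6:-→d7:-→d8:-→d9:-→d10:-→d11:-→d12:-→d13:-→d14:-→d15:-→d16:-→d17:-→d18:-→d19:-→d20:-→d21:-→d22:-→d23:-→d24:-→d25:-→d26:-→d27:-→d28:H0 -> H0
  + 73.182.229.0/24 (H0) depth=24
  del 80.208.210.0/23 (clear depth 23)
  lookup 80.208.68.73: bits 0101000011010000 walk d0:-→d1:-→d2:-→d3:-→d4:-→d5:-→d6:-→d7:-→d8:-→d9:-→d10:-→d11:-→d12:-→d13:-→d14:-→d15:-→d16:H0 -> H0
  lookup 80.208.144.159: bits 01010000110100001 walk d0:-→d1:-→d2:-→d3:-→d4:-→d5:-→d6:-→d7:-→d8:-→d9:-→d10:-→d11:-→d12:-→d13:-→d14:-→d15:-→d16:H0→d17:- -> H0
  lookup 80.208.210.130: bits 010100001101000011010010100 walk d0:-→d1:-→d2:-→d3:-→d4:-→d5:-→d6:-→d7:-→d8:-→d9:-→d10:-→d11:-→d12:-→d13:-→d14:-→d15:-→d16:H0→d17:-→d18:-→d19:-→d20:-→d21:-→d22:-→d23:-→d24:-→d25:-→d26:-→d27:H0 -> H0
  lookup 80.208.210.149: bits 010100001101000011010010100 walk d0:-→d1:-→d2:-→d3:-→d4:-→d5:-→d6:-→d7:-→d8:-→d9:-→d10:-→d11:-→d12:-→d13:-→d14:-→d15:-→d16:H0→d17:-→d18:-→d19:-→d20:-→d21:-→d22:-→d23:-→d24:-→d25:-→d26:-→d27:H0 -> H0
  + 80.208.210.153/32 (H4) depth=32
  lookup 80.208.210.153: bits 01010000110100001101001010011001 walk d0:-→d1:-→d2:-→d3:-→d4:-→d5:-→d6:-→d7:-→d8:-→d9:-→d10:-→d11:-→d12:-→d13:-→d14:-→d15:-→d16:H0→d17:-→d18:-→d19:-→d20:-→d21:-→d22:-→d23:-→d24:-→d25:-→d26:-→d27:H0→d28:-→d29:-→d30:-→d31:-→d32:H4 -> H4
  + 80.208.210.0/24 (H2) depth=24
  lookup 80.208.0.0: bits 0101000011010000 walk d0:-→d1:-→d2:-→d3:-→d4:-→d5:-→d6:-→d7:-→d8:-→d9:-→d10:-→d11:-→d12:-→d13:-→d14:-→d15:-→d16:H0 -> H0
  + 0.0.0.0/0 (H0) depth=0
  del 73.182.229.0/24 (clear depth 24)
  lookup 80.208.210.153: bits 01010000110100001101001010011001 walk d0:H0→d1:-→d2:-→d3:-→d4:-→d5:-→d6:-→d7:-→d8:-→d9:-→d10:-→d11:-→d12:-→d13:-→d14:-→d15:-→d16:H0→d17:-→d18:-→d19:-→d20:-→d21:-→d22:-→d23:-→d24:H2→d25:-→d26:-→d27:H0→d28:-→d29:-→d30:-→d31:-→d32:H4 -> H4
  lookup 80.208.210.128: bits 010100001101000011010010100 walk d0:H0→d1:-→d2:-→d3:-→d4:-→d5:-→d6:-→d7:-→d8:-→d9:-→d10:-→d11:-→d12:-→d13:-→d14:-→d15:-→d16:H0→d17:-→d18:-→d19:-→d20:-→d21:-→d22:-→d23:-→d24:H2→d25:-→d26:-→d27:H0 -> H0
  lookup 73.182.229.107: bits 0100100110110110111001010110 walk d0:H0→d1:-→d2:-→d3:-→d4:-→d5:-→d6:-→d7:-→d8:-→d9:-→d10:-→d11:-→d12:-→d13:-→d14:-→d15:-→d16:-→d17:-→d18:-→d19:-→d20:-→d21:-→d22:-→d23:-→d24:-→d25:-→d26:-→d27:-→d28:H0 -> H0
  + 80.208.210.153/32 (H6) depth=32
  lookup 80.208.0.36: bits 0101000011010000 walk d0:H0→d1:-→d2:-→d3:-→d4:-→d5:-→d6:-→d7:-→d8:-→d9:-→d10:-→d11:-→d12:-→d13:-→d14:-→d15:-→d16:H0 -> H0
  del 80.208.0.0/16 (clear depth 16)
  + 73.182.229.109/32 (H2) depth=32
  lookup 73.182.229.96: bits 0100100110110110111001010110 walk d0:H0→d1:-→d2:-→d3:-→d4:-→d5:-→d6:-→d7:-→d8:-→d9:-→d10:-→d11:-→d12:-→d13:-→d14:-→d15:-→d16:-→d17:-→d18:-→d19:-→d20:-→d21:-→d22:-→d23:-→d24:-→d25:-→d26:-→d27:-→d28:H0 -> H0
  lookup 80.208.210.6: bits 010100001101000011010010 walk d0:H0→d1:-→d2:-→d3:-→d4:-→d5:-→d6:-→d7:-→d8:-→d9:-→d10:-→d11:-→d12:-→d13:-→d14:-→d15:-→d16:-→d17:-→d18:-→d19:-→d20:-→d21:-→d22:-→d23:-→d24:H2 -> H2
  lookup 73.182.229.96: bits 0100100110110110111001010110 walk d0:H0→d1:-→d2:-→d3:-→d4:-→d5:-→d6:-→d7:-→d8:-→d9:-→d10:-→d11:-→d12:-→d13:-→d14:-→d15:-→d16:-→d17:-→d18:-→d19:-→d20:-→d21:-→d22:-→d23:-→d24:-→d25:-→d26:-→d27:-→d28:H0 -> H0
  lookup 80.208.210.153: bits 01010000110100001101001010011001 walk d0:H0→d1:-→d2:-→d3:-→d4:-→d5:-→d6:-→d7:-→d8:-→d9:-→d10:-→d11:-→d12:-→d13:-→d14:-→d15:-→d16:-→d17:-→d18:-→d19:-→d20:-→d21:-→d22:-→d23:-→d24:H2→d25:-→d26:-→d27:H0→d28:-→d29:-→d30:-→d31:-→d32:H6 -> H6
  + 73.182.224.0/20 (H1) depth=20
  + 80.208.208.0/21 (H2) depth=21
  del 80.208.210.153/32 (clear depth 32)
  lookup 73.182.224.100: bits 010010011011011011100 walk d0:H0→d1:-→d2:-→d3:-→d4:-→d5:-→d6:-→d7:-→d8:-→d9:-→d10:-→d11:-→d12:-→d13:-→d14:-→d15:-→d16:-→d17:-→d18:-→d19:-→d20:H1→d21:- -> H1
  + 80.208.210.144/28 (H6) depth=28
  + 73.0.0.0/8 (H5) depth=8
  lookup 80.208.210.0: bits 010100001101000011010010 walk d0:H0→d1:-→d2:-→d3:-→d4:-→d5:-→d6:-→d7:-→d8:-→d9:-→d10:-→d11:-→d12:-→d13:-→d14:-→d15:-→d16:-→d17:-→d18:-→d19:-→d20:-→d21:H2→d22:-→d23:-→d24:H2 -> H2
  del 73.182.229.96/28 (clear depth 28)
  lookup 80.208.208.0: bits 0101000011010000110100 walk d0:H0→d1:-→d2:-→d3:-→d4:-→d5:-→d6:-→d7:-→d8:-→d9:-→d10:-→d11:-→d12:-→d13:-→d14:-→d15:-→d16:-→d17:-→d18:-→d19:-→d20:-→d21:H2→d22:- -> H2
  lookup 73.182.227.69: bits 010010011011011011100 walk d0:H0→d1:-→d2:-→d3:-→d4:-→d5:-→d6:-→d7:-→d8:H5→d9:-→d10:-→d11:-→d12:-→d13:-→d14:-→d15:-→d16:-→d17:-→d18:-→d19:-→d20:H1→d21:- -> H1
  + 73.182.229.96/28 (H4) depth=28

== LOOKUPS ==
["H0","H0","H0","H0","H0","H0","H4","H0","H4","H0","H0","H0","H0","H2","H0","H6","H1","H2","H2","H1"]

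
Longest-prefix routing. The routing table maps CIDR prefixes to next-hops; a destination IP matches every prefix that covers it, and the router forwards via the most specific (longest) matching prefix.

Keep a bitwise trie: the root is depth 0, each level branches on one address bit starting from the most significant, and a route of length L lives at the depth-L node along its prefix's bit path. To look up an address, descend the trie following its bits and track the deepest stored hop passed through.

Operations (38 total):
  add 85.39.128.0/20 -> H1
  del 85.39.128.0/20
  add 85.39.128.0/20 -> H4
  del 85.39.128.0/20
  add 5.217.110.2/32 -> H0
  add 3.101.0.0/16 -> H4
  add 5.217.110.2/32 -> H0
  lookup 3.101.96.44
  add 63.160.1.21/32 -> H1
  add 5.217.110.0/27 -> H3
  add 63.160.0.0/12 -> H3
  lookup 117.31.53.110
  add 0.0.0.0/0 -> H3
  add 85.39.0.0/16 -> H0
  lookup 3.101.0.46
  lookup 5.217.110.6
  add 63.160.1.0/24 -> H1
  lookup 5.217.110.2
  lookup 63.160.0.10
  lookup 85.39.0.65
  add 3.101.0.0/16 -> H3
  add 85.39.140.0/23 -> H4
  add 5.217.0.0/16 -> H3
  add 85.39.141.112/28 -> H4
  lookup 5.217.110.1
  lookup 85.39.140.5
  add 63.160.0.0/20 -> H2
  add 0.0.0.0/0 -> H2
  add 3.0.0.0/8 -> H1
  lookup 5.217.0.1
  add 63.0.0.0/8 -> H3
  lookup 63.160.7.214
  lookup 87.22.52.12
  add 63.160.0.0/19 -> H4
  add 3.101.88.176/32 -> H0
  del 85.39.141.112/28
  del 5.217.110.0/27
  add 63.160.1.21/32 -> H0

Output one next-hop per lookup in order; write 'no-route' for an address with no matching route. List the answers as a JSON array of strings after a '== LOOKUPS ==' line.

Apply in order:
  add 85.39.128.0/20 -> H1 at depth 20
  - 85.39.128.0/20 clear@20
  add 85.39.128.0/20 -> H4 at depth 20
  - 85.39.128.0/20 clear@20
  add 5.217.110.2/32 -> H0 at depth 32
  add 3.101.0.0/16 -> H4 at depth 16
  add 5.217.110.2/32 -> H0 at depth 32
  Q 3.101.96.44: descend 0000001101100101 ; hops seen [H4] ; pick H4
  add 63.160.1.21/32 -> H1 at depth 32
  add 5.217.110.0/27 -> H3 at depth 27
  add 63.160.0.0/12 -> H3 at depth 12
  Q 117.31.53.110: descend 01 ; hops seen [∅] ; pick no-route
  add 0.0.0.0/0 -> H3 at depth 0
  add 85.39.0.0/16 -> H0 at depth 16
  Q 3.101.0.46: descend 0000001101100101 ; hops seen [H3,H4] ; pick H4
  Q 5.217.110.6: descend 00000101110110010110111000000 ; hops seen [H3,H3] ; pick H3
  add 63.160.1.0/24 -> H1 at depth 24
  Q 5.217.110.2: descend 00000101110110010110111000000010 ; hops seen [H3,H3,H0] ; pick H0
  Q 63.160.0.10: descend 00111111101000000000000 ; hops seen [H3,H3] ; pick H3
  Q 85.39.0.65: descend 0101010100100111 ; hops seen [H3,H0] ; pick H0
  add 3.101.0.0/16 -> H3 at depth 16
  add 85.39.140.0/23 -> H4 at depth 23
  add 5.217.0.0/16 -> H3 at depth 16
  add 85.39.141.112/28 -> H4 at depth 28
  Q 5.217.110.1: descend 000001011101100101101110000000 ; hops seen [H3,H3,H3] ; pick H3
  Q 85.39.140.5: descend 01010101001001111000110 ; hops seen [H3,H0,H4] ; pick H4
  add 63.160.0.0/20 -> H2 at depth 20
  add 0.0.0.0/0 -> H2 at depth 0
  add 3.0.0.0/8 -> H1 at depth 8
  Q 5.217.0.1: descend 00000101110110010 ; hops seen [H2,H3] ; pick H3
  add 63.0.0.0/8 -> H3 at depth 8
  Q 63.160.7.214: descend 001111111010000000000 ; hops seen [H2,H3,H3,H2] ; pick H2
  Q 87.22.52.12: descend 010101 ; hops seen [H2] ; pick H2
  add 63.160.0.0/19 -> H4 at depth 19
  add 3.101.88.176/32 -> H0 at depth 32
  - 85.39.141.112/28 clear@28
  - 5.217.110.0/27 clear@27
  add 63.160.1.21/32 -> H0 at depth 32

== LOOKUPS ==
["H4","no-route","H4","H3","H0","H3","H0","H3","H4","H3","H2","H2"]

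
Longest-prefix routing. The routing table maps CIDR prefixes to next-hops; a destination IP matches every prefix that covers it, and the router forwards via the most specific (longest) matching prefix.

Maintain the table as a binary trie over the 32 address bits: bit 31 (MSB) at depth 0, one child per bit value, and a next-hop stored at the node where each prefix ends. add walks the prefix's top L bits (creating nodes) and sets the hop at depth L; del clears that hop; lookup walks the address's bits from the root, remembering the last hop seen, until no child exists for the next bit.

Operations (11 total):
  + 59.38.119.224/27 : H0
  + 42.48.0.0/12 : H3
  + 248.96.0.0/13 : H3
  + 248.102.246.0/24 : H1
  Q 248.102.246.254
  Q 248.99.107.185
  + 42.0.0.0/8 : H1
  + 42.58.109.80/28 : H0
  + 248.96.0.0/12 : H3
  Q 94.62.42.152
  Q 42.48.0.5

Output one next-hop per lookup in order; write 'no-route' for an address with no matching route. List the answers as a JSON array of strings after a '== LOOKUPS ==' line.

Trace:
  add 59.38.119.224/27 -> H0 at depth 27
  add 42.48.0.0/12 -> H3 at depth 12
  add 248.96.0.0/13 -> H3 at depth 13
  add 248.102.246.0/24 -> H1 at depth 24
  ? 248.102.246.254  path d0:-→d1:-→d2:-→d3:-→d4:-→d5:-→d6:-→d7:-→d8:-→d9:-→d10:-→d11:-→d12:-→d13:H3→d14:-→d15:-→d16:-→d17:-→d18:-→d19:-→d20:-→d21:-→d22:-→d23:-→d24:H1  best=H1
  ? 248.99.107.185  path d0:-→d1:-→d2:-→d3:-→d4:-→d5:-→d6:-→d7:-→d8:-→d9:-→d10:-→d11:-→d12:-→d13:H3  best=H3
  add 42.0.0.0/8 -> H1 at depth 8
  add 42.58.109.80/28 -> H0 at depth 28
  add 248.96.0.0/12 -> H3 at depth 12
  ? 94.62.42.152  path d0:-→d1:-  best=no-route
  ? 42.48.0.5  path d0:-→d1:-→d2:-→d3:-→d4:-→d5:-→d6:-→d7:-→d8:H1→d9:-→d10:-→d11:-→d12:H3  best=H3

== LOOKUPS ==
["H1","H3","no-route","H3"]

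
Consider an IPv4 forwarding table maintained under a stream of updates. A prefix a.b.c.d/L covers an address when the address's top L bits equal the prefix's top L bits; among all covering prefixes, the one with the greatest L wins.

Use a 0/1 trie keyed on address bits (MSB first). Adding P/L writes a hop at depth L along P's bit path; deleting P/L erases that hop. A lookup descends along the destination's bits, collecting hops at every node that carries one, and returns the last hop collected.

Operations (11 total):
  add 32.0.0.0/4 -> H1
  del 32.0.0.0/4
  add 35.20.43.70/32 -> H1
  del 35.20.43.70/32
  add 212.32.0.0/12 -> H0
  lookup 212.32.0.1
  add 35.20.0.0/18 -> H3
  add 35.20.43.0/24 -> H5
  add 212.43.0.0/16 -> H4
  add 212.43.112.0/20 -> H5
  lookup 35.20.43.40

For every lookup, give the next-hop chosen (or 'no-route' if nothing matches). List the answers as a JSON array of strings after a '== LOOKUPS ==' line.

Apply in order:
  + 32.0.0.0/4 (H1) depth=4
  del 32.0.0.0/4 (clear depth 4)
  + 35.20.43.70/32 (H1) depth=32
  del 35.20.43.70/32 (clear depth 32)
  + 212.32.0.0/12 (H0) depth=12
  ? 212.32.0.1  path d0:-→d1:-→d2:-→d3:-→d4:-→d5:-→d6:-→d7:-→d8:-→d9:-→d10:-→d11:-→d12:H0  best=H0
  + 35.20.0.0/18 (H3) depth=18
  + 35.20.43.0/24 (H5) depth=24
  + 212.43.0.0/16 (H4) depth=16
  + 212.43.112.0/20 (H5) depth=20
  ? 35.20.43.40  path d0:-→d1:-→d2:-→d3:-→d4:-→d5:-→d6:-→d7:-→d8:-→d9:-→d10:-→d11:-→d12:-→d13:-→d14:-→d15:-→d16:-→d17:-→d18:H3→d19:-→d20:-→d21:-→d22:-→d23:-→d24:H5→d25:-  best=H5

== LOOKUPS ==
["H0","H5"]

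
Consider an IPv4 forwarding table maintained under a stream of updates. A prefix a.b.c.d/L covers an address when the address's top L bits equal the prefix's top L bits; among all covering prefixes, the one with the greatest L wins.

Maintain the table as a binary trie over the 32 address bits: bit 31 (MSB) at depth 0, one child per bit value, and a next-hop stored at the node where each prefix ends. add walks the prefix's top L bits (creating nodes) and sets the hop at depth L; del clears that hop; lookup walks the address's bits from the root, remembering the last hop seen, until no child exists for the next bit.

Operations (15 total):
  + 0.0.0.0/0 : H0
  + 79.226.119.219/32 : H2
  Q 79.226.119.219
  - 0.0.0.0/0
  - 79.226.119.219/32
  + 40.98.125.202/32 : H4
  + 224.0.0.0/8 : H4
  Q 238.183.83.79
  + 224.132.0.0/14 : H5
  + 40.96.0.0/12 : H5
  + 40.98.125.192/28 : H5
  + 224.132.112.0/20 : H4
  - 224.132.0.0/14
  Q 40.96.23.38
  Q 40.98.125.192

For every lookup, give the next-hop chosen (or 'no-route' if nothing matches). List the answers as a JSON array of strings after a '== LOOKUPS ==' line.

Apply in order:
  add 0.0.0.0/0 -> H0 at depth 0
  add 79.226.119.219/32 -> H2 at depth 32
  lookup 79.226.119.219: bits 01001111111000100111011111011011 walk d0:H0→d1:-→d2:-→d3:-→d4:-→d5:-→d6:-→d7:-→d8:-→d9:-→d10:-→d11:-→d12:-→d13:-→d14:-→d15:-→d16:-→d17:-→d18:-→d19:-→d20:-→d21:-→d22:-→d23:-→d24:-→d25:-→d26:-→d27:-→d28:-→d29:-→d30:-→d31:-→d32:H2 -> H2
  - 0.0.0.0/0 clear@0
  - 79.226.119.219/32 clear@32
  add 40.98.125.202/32 -> H4 at depth 32
  add 224.0.0.0/8 -> H4 at depth 8
  lookup 238.183.83.79: bits 1110 walk d0:-→d1:-→d2:-→d3:-→d4:- -> no-route
  add 224.132.0.0/14 -> H5 at depth 14
  add 40.96.0.0/12 -> H5 at depth 12
  add 40.98.125.192/28 -> H5 at depth 28
  add 224.132.112.0/20 -> H4 at depth 20
  - 224.132.0.0/14 clear@14
  lookup 40.96.23.38: bits 00101000011000 walk d0:-→d1:-→d2:-→d3:-→d4:-→d5:-→d6:-→d7:-→d8:-→d9:-→d10:-→d11:-→d12:H5→d13:-→d14:- -> H5
  lookup 40.98.125.192: bits 0010100001100010011111011100 walk d0:-→d1:-→d2:-→d3:-→d4:-→d5:-→d6:-→d7:-→d8:-→d9:-→d10:-→d11:-→d12:H5→d13:-→d14:-→d15:-→d16:-→d17:-→d18:-→d19:-→d20:-→d21:-→d22:-→d23:-→d24:-→d25:-→d26:-→d27:-→d28:H5 -> H5

== LOOKUPS ==
["H2","no-route","H5","H5"]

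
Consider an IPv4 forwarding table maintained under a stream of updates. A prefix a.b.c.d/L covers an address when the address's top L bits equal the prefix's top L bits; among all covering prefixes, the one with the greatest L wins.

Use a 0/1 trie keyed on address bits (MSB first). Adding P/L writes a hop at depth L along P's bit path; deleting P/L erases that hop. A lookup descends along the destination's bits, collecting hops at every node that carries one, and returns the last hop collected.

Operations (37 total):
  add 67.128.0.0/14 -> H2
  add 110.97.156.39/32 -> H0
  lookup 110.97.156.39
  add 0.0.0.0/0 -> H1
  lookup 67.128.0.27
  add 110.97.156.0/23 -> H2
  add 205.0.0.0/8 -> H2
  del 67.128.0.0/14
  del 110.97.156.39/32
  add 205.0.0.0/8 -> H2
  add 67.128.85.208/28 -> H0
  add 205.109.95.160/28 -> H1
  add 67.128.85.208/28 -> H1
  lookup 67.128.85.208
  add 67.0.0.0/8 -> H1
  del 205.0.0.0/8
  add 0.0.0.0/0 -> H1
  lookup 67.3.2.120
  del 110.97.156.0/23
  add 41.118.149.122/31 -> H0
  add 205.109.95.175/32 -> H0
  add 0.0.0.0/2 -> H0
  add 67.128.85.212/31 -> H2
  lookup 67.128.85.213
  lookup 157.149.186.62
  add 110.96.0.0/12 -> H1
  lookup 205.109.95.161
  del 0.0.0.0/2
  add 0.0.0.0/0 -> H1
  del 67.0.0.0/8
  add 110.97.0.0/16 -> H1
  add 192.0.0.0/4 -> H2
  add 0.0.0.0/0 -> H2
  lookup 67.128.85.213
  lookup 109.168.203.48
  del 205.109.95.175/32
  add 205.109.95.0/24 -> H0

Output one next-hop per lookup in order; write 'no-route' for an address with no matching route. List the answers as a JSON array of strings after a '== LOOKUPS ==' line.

Trace:
  add 67.128.0.0/14 -> H2 at depth 14
  add 110.97.156.39/32 -> H0 at depth 32
  ? 110.97.156.39  path d0:-→d1:-→d2:-→d3:-→d4:-→d5:-→d6:-→d7:-→d8:-→d9:-→d10:-→d11:-→d12:-→d13:-→d14:-→d15:-→d16:-→d17:-→d18:-→d19:-→d20:-→d21:-→d22:-→d23:-→d24:-→d25:-→d26:-→d27:-→d28:-→d29:-→d30:-→d31:-→d32:H0  best=H0
  add 0.0.0.0/0 -> H1 at depth 0
  ? 67.128.0.27  path d0:H1→d1:-→d2:-→d3:-→d4:-→d5:-→d6:-→d7:-→d8:-→d9:-→d10:-→d11:-→d12:-→d13:-→d14:H2  best=H2
  add 110.97.156.0/23 -> H2 at depth 23
  add 205.0.0.0/8 -> H2 at depth 8
  - 67.128.0.0/14 clear@14
  - 110.97.156.39/32 clear@32
  add 205.0.0.0/8 -> H2 at depth 8
  add 67.128.85.208/28 -> H0 at depth 28
  add 205.109.95.160/28 -> H1 at depth 28
  add 67.128.85.208/28 -> H1 at depth 28
  ? 67.128.85.208  path d0:H1→d1:-→d2:-→d3:-→d4:-→d5:-→d6:-→d7:-→d8:-→d9:-→d10:-→d11:-→d12:-→d13:-→d14:-→d15:-→d16:-→d17:-→d18:-→d19:-→d20:-→d21:-→d22:-→d23:-→d24:-→d25:-→d26:-→d27:-→d28:H1  best=H1
  add 67.0.0.0/8 -> H1 at depth 8
  - 205.0.0.0/8 clear@8
  add 0.0.0.0/0 -> H1 at depth 0
  ? 67.3.2.120  path d0:H1→d1:-→d2:-→d3:-→d4:-→d5:-→d6:-→d7:-→d8:H1  best=H1
  - 110.97.156.0/23 clear@23
  add 41.118.149.122/31 -> H0 at depth 31
  add 205.109.95.175/32 -> H0 at depth 32
  add 0.0.0.0/2 -> H0 at depth 2
  add 67.128.85.212/31 -> H2 at depth 31
  ? 67.128.85.213  path d0:H1→d1:-→d2:-→d3:-→d4:-→d5:-→d6:-→d7:-→d8:H1→d9:-→d10:-→d11:-→d12:-→d13:-→d14:-→d15:-→d16:-→d17:-→d18:-→d19:-→d20:-→d21:-→d22:-→d23:-→d24:-→d25:-→d26:-→d27:-→d28:H1→d29:-→d30:-→d31:H2  best=H2
  ? 157.149.186.62  path d0:H1→d1:-  best=H1
  add 110.96.0.0/12 -> H1 at depth 12
  ? 205.109.95.161  path d0:H1→d1:-→d2:-→d3:-→d4:-→d5:-→d6:-→d7:-→d8:-→d9:-→d10:-→d11:-→d12:-→d13:-→d14:-→d15:-→d16:-→d17:-→d18:-→d19:-→d20:-→d21:-→d22:-→d23:-→d24:-→d25:-→d26:-→d27:-→d28:H1  best=H1
  - 0.0.0.0/2 clear@2
  add 0.0.0.0/0 -> H1 at depth 0
  - 67.0.0.0/8 clear@8
  add 110.97.0.0/16 -> H1 at depth 16
  add 192.0.0.0/4 -> H2 at depth 4
  add 0.0.0.0/0 -> H2 at depth 0
  ? 67.128.85.213  path d0:H2→d1:-→d2:-→d3:-→d4:-→d5:-→d6:-→d7:-→d8:-→d9:-→d10:-→d11:-→d12:-→d13:-→d14:-→d15:-→d16:-→d17:-→d18:-→d19:-→d20:-→d21:-→d22:-→d23:-→d24:-→d25:-→d26:-→d27:-→d28:H1→d29:-→d30:-→d31:H2  best=H2
  ? 109.168.203.48  path d0:H2→d1:-→d2:-→d3:-→d4:-→d5:-→d6:-  best=H2
  - 205.109.95.175/32 clear@32
  add 205.109.95.0/24 -> H0 at depth 24

== LOOKUPS ==
["H0","H2","H1","H1","H2","H1","H1","H2","H2"]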